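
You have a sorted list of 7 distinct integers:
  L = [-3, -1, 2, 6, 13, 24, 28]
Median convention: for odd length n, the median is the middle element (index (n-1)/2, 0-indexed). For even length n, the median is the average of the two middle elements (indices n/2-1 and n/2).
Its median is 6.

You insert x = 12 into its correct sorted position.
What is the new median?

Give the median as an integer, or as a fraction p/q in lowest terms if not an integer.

Old list (sorted, length 7): [-3, -1, 2, 6, 13, 24, 28]
Old median = 6
Insert x = 12
Old length odd (7). Middle was index 3 = 6.
New length even (8). New median = avg of two middle elements.
x = 12: 4 elements are < x, 3 elements are > x.
New sorted list: [-3, -1, 2, 6, 12, 13, 24, 28]
New median = 9

Answer: 9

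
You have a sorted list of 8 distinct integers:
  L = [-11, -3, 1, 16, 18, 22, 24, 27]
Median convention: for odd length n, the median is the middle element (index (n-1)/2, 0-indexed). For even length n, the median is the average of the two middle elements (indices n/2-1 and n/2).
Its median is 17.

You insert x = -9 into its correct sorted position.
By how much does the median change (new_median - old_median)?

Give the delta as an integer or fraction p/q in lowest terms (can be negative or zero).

Old median = 17
After inserting x = -9: new sorted = [-11, -9, -3, 1, 16, 18, 22, 24, 27]
New median = 16
Delta = 16 - 17 = -1

Answer: -1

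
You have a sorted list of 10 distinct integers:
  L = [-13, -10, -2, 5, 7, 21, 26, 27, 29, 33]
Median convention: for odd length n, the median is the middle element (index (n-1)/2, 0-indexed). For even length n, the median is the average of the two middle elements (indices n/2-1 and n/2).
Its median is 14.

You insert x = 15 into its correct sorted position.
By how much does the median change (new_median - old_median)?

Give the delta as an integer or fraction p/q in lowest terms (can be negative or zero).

Old median = 14
After inserting x = 15: new sorted = [-13, -10, -2, 5, 7, 15, 21, 26, 27, 29, 33]
New median = 15
Delta = 15 - 14 = 1

Answer: 1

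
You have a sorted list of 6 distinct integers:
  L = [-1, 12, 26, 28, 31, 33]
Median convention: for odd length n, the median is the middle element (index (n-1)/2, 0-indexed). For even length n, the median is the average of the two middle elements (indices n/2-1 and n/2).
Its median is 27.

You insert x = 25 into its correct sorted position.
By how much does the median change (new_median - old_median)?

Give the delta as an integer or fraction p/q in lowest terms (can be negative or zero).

Old median = 27
After inserting x = 25: new sorted = [-1, 12, 25, 26, 28, 31, 33]
New median = 26
Delta = 26 - 27 = -1

Answer: -1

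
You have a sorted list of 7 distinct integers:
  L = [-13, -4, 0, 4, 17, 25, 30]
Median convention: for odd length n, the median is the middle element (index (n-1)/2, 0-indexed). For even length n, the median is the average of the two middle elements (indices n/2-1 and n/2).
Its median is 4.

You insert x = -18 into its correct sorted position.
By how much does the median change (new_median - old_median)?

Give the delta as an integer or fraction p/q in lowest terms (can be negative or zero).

Answer: -2

Derivation:
Old median = 4
After inserting x = -18: new sorted = [-18, -13, -4, 0, 4, 17, 25, 30]
New median = 2
Delta = 2 - 4 = -2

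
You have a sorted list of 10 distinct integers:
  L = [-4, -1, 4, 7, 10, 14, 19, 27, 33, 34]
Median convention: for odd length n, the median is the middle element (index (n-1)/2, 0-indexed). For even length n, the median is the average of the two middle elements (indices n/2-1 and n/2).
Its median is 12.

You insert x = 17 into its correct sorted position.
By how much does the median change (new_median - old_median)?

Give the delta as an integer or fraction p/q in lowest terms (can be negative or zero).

Answer: 2

Derivation:
Old median = 12
After inserting x = 17: new sorted = [-4, -1, 4, 7, 10, 14, 17, 19, 27, 33, 34]
New median = 14
Delta = 14 - 12 = 2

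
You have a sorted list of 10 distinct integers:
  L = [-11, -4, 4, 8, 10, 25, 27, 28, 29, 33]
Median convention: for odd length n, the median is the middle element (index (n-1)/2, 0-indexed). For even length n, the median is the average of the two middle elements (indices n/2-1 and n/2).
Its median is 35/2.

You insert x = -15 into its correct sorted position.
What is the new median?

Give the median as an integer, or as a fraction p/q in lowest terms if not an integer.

Answer: 10

Derivation:
Old list (sorted, length 10): [-11, -4, 4, 8, 10, 25, 27, 28, 29, 33]
Old median = 35/2
Insert x = -15
Old length even (10). Middle pair: indices 4,5 = 10,25.
New length odd (11). New median = single middle element.
x = -15: 0 elements are < x, 10 elements are > x.
New sorted list: [-15, -11, -4, 4, 8, 10, 25, 27, 28, 29, 33]
New median = 10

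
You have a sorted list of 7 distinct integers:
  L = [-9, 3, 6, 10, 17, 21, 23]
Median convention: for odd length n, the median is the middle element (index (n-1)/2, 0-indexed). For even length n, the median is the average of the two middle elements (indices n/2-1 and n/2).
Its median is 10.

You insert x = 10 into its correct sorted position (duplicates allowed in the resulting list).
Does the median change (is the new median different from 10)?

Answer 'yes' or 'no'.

Old median = 10
Insert x = 10
New median = 10
Changed? no

Answer: no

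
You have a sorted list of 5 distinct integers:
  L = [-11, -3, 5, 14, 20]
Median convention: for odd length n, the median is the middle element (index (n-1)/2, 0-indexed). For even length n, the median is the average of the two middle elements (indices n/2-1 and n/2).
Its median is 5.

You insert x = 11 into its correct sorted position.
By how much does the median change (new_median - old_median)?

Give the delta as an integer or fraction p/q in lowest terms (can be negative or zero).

Old median = 5
After inserting x = 11: new sorted = [-11, -3, 5, 11, 14, 20]
New median = 8
Delta = 8 - 5 = 3

Answer: 3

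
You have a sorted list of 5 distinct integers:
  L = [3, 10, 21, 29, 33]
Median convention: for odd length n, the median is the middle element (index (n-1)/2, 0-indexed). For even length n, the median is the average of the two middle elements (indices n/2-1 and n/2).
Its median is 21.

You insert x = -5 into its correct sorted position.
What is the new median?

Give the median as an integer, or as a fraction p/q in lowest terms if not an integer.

Answer: 31/2

Derivation:
Old list (sorted, length 5): [3, 10, 21, 29, 33]
Old median = 21
Insert x = -5
Old length odd (5). Middle was index 2 = 21.
New length even (6). New median = avg of two middle elements.
x = -5: 0 elements are < x, 5 elements are > x.
New sorted list: [-5, 3, 10, 21, 29, 33]
New median = 31/2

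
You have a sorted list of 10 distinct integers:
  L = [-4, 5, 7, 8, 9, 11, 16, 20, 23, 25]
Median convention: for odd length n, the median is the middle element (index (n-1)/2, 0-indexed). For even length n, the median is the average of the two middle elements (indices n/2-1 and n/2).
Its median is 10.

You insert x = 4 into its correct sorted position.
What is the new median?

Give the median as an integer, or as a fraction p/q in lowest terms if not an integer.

Answer: 9

Derivation:
Old list (sorted, length 10): [-4, 5, 7, 8, 9, 11, 16, 20, 23, 25]
Old median = 10
Insert x = 4
Old length even (10). Middle pair: indices 4,5 = 9,11.
New length odd (11). New median = single middle element.
x = 4: 1 elements are < x, 9 elements are > x.
New sorted list: [-4, 4, 5, 7, 8, 9, 11, 16, 20, 23, 25]
New median = 9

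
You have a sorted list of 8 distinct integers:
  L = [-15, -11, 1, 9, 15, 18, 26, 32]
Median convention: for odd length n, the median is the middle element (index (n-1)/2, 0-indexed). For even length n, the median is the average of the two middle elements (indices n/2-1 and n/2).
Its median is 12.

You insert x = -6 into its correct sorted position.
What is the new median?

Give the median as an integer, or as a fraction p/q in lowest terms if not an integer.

Answer: 9

Derivation:
Old list (sorted, length 8): [-15, -11, 1, 9, 15, 18, 26, 32]
Old median = 12
Insert x = -6
Old length even (8). Middle pair: indices 3,4 = 9,15.
New length odd (9). New median = single middle element.
x = -6: 2 elements are < x, 6 elements are > x.
New sorted list: [-15, -11, -6, 1, 9, 15, 18, 26, 32]
New median = 9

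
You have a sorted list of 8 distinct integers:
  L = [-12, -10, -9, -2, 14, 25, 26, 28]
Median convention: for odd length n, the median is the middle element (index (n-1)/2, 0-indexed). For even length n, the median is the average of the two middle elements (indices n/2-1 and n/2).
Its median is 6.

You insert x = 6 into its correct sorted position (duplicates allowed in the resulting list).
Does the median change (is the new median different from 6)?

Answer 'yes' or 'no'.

Answer: no

Derivation:
Old median = 6
Insert x = 6
New median = 6
Changed? no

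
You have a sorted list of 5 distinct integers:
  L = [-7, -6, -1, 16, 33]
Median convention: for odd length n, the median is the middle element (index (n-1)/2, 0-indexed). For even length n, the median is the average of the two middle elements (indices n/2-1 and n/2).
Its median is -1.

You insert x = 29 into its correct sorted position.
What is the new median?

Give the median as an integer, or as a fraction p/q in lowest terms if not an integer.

Old list (sorted, length 5): [-7, -6, -1, 16, 33]
Old median = -1
Insert x = 29
Old length odd (5). Middle was index 2 = -1.
New length even (6). New median = avg of two middle elements.
x = 29: 4 elements are < x, 1 elements are > x.
New sorted list: [-7, -6, -1, 16, 29, 33]
New median = 15/2

Answer: 15/2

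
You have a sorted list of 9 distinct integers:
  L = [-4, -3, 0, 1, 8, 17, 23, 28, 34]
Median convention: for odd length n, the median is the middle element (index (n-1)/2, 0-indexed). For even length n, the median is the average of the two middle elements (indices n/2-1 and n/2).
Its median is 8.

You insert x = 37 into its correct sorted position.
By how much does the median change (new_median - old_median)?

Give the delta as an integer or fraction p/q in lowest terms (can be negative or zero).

Answer: 9/2

Derivation:
Old median = 8
After inserting x = 37: new sorted = [-4, -3, 0, 1, 8, 17, 23, 28, 34, 37]
New median = 25/2
Delta = 25/2 - 8 = 9/2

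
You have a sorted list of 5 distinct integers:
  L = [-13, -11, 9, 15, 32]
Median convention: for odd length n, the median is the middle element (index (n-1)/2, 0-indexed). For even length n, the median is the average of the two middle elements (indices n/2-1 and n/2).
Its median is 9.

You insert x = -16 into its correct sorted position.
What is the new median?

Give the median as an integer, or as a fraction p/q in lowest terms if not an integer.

Answer: -1

Derivation:
Old list (sorted, length 5): [-13, -11, 9, 15, 32]
Old median = 9
Insert x = -16
Old length odd (5). Middle was index 2 = 9.
New length even (6). New median = avg of two middle elements.
x = -16: 0 elements are < x, 5 elements are > x.
New sorted list: [-16, -13, -11, 9, 15, 32]
New median = -1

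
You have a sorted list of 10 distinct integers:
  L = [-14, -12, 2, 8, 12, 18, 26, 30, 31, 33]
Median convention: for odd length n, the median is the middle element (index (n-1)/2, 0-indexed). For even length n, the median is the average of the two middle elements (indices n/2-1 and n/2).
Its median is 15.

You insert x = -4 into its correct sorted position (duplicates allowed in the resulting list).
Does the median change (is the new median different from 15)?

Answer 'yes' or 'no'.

Answer: yes

Derivation:
Old median = 15
Insert x = -4
New median = 12
Changed? yes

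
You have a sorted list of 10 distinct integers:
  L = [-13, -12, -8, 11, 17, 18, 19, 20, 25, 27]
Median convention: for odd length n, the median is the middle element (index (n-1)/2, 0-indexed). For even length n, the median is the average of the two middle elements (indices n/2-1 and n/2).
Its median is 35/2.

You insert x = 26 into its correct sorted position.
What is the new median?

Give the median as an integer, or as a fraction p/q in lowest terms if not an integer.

Old list (sorted, length 10): [-13, -12, -8, 11, 17, 18, 19, 20, 25, 27]
Old median = 35/2
Insert x = 26
Old length even (10). Middle pair: indices 4,5 = 17,18.
New length odd (11). New median = single middle element.
x = 26: 9 elements are < x, 1 elements are > x.
New sorted list: [-13, -12, -8, 11, 17, 18, 19, 20, 25, 26, 27]
New median = 18

Answer: 18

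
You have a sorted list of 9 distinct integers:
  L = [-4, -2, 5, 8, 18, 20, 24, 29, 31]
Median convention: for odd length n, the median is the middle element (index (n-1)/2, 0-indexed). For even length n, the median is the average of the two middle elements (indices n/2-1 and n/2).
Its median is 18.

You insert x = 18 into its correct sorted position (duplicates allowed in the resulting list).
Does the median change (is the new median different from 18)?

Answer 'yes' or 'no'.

Old median = 18
Insert x = 18
New median = 18
Changed? no

Answer: no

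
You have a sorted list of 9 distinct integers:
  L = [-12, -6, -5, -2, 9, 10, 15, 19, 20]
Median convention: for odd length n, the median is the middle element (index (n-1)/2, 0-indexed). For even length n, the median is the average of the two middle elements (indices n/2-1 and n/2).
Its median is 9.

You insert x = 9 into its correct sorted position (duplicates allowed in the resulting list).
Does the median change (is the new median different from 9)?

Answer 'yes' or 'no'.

Old median = 9
Insert x = 9
New median = 9
Changed? no

Answer: no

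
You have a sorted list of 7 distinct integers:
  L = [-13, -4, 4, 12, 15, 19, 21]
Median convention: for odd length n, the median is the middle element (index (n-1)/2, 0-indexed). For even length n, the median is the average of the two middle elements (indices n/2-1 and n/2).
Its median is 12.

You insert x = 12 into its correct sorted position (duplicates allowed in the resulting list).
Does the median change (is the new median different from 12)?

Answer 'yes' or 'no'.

Answer: no

Derivation:
Old median = 12
Insert x = 12
New median = 12
Changed? no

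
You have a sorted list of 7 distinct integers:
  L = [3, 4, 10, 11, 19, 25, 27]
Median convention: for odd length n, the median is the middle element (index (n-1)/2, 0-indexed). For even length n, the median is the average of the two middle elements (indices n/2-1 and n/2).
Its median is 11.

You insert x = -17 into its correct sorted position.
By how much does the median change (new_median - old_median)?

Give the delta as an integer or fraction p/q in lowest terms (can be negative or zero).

Answer: -1/2

Derivation:
Old median = 11
After inserting x = -17: new sorted = [-17, 3, 4, 10, 11, 19, 25, 27]
New median = 21/2
Delta = 21/2 - 11 = -1/2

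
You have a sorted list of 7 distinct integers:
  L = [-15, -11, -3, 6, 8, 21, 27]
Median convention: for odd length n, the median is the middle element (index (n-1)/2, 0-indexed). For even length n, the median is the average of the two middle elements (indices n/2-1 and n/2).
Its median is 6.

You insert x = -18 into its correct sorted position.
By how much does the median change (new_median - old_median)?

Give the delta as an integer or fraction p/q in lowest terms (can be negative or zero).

Answer: -9/2

Derivation:
Old median = 6
After inserting x = -18: new sorted = [-18, -15, -11, -3, 6, 8, 21, 27]
New median = 3/2
Delta = 3/2 - 6 = -9/2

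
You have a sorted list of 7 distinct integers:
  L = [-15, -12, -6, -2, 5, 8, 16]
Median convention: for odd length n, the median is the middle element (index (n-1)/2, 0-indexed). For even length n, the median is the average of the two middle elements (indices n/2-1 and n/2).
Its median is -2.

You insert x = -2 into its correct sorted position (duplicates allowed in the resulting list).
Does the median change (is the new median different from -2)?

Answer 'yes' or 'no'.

Answer: no

Derivation:
Old median = -2
Insert x = -2
New median = -2
Changed? no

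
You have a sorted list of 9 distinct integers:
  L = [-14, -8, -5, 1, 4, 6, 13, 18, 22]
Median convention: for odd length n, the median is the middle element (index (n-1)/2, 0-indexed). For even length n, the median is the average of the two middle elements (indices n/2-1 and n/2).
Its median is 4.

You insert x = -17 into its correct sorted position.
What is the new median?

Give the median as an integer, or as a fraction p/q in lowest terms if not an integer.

Old list (sorted, length 9): [-14, -8, -5, 1, 4, 6, 13, 18, 22]
Old median = 4
Insert x = -17
Old length odd (9). Middle was index 4 = 4.
New length even (10). New median = avg of two middle elements.
x = -17: 0 elements are < x, 9 elements are > x.
New sorted list: [-17, -14, -8, -5, 1, 4, 6, 13, 18, 22]
New median = 5/2

Answer: 5/2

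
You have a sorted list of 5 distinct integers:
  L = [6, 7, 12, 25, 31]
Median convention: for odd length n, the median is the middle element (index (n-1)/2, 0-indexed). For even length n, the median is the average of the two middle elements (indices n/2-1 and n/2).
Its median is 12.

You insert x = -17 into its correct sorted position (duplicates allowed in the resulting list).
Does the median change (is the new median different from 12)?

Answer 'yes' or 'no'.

Answer: yes

Derivation:
Old median = 12
Insert x = -17
New median = 19/2
Changed? yes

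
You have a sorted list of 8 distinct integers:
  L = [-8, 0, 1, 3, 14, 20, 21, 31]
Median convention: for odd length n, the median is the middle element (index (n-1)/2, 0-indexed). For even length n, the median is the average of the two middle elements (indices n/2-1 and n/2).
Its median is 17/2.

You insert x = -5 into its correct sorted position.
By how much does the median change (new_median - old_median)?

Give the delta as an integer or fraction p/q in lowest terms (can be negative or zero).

Old median = 17/2
After inserting x = -5: new sorted = [-8, -5, 0, 1, 3, 14, 20, 21, 31]
New median = 3
Delta = 3 - 17/2 = -11/2

Answer: -11/2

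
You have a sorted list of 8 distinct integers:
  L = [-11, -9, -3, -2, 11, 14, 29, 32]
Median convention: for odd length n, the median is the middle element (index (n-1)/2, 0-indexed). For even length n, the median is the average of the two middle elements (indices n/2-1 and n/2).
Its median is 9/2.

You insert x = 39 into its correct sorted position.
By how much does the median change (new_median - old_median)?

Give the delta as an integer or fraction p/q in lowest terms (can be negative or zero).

Old median = 9/2
After inserting x = 39: new sorted = [-11, -9, -3, -2, 11, 14, 29, 32, 39]
New median = 11
Delta = 11 - 9/2 = 13/2

Answer: 13/2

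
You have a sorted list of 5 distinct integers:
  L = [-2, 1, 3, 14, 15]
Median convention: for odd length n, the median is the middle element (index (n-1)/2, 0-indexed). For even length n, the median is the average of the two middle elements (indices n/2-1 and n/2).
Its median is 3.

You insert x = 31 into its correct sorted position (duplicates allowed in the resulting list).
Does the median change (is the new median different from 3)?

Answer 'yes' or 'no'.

Old median = 3
Insert x = 31
New median = 17/2
Changed? yes

Answer: yes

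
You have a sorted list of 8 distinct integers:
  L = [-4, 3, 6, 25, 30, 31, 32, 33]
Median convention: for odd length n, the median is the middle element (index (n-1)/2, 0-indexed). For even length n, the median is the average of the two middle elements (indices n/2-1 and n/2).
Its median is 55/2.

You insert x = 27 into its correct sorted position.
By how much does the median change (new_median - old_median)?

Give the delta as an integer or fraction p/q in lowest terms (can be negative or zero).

Answer: -1/2

Derivation:
Old median = 55/2
After inserting x = 27: new sorted = [-4, 3, 6, 25, 27, 30, 31, 32, 33]
New median = 27
Delta = 27 - 55/2 = -1/2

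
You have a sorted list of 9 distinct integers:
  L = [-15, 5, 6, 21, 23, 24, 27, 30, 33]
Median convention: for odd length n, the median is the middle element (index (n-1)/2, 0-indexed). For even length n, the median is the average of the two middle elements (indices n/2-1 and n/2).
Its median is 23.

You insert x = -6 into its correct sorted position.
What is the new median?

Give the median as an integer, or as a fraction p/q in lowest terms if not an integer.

Old list (sorted, length 9): [-15, 5, 6, 21, 23, 24, 27, 30, 33]
Old median = 23
Insert x = -6
Old length odd (9). Middle was index 4 = 23.
New length even (10). New median = avg of two middle elements.
x = -6: 1 elements are < x, 8 elements are > x.
New sorted list: [-15, -6, 5, 6, 21, 23, 24, 27, 30, 33]
New median = 22

Answer: 22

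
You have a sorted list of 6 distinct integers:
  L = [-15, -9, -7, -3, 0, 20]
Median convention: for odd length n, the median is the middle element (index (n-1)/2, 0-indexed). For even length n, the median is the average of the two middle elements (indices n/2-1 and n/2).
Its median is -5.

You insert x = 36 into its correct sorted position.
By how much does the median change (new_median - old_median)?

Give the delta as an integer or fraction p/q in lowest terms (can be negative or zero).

Answer: 2

Derivation:
Old median = -5
After inserting x = 36: new sorted = [-15, -9, -7, -3, 0, 20, 36]
New median = -3
Delta = -3 - -5 = 2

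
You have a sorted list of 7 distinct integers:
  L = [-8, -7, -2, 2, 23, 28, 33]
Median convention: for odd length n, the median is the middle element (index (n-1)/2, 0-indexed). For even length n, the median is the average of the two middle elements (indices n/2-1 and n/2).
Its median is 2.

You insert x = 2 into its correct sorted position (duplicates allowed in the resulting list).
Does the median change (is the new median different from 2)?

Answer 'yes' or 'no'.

Old median = 2
Insert x = 2
New median = 2
Changed? no

Answer: no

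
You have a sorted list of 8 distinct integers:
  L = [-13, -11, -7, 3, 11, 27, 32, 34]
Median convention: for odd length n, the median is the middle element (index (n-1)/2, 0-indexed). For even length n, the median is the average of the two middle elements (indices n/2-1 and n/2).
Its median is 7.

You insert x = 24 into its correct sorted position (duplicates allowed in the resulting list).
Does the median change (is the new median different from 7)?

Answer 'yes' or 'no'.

Old median = 7
Insert x = 24
New median = 11
Changed? yes

Answer: yes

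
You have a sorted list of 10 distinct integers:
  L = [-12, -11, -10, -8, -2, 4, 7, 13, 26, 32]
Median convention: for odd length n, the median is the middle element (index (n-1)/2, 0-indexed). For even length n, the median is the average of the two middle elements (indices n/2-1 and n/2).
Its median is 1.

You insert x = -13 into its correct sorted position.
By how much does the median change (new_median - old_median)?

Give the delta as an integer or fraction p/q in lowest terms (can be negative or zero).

Answer: -3

Derivation:
Old median = 1
After inserting x = -13: new sorted = [-13, -12, -11, -10, -8, -2, 4, 7, 13, 26, 32]
New median = -2
Delta = -2 - 1 = -3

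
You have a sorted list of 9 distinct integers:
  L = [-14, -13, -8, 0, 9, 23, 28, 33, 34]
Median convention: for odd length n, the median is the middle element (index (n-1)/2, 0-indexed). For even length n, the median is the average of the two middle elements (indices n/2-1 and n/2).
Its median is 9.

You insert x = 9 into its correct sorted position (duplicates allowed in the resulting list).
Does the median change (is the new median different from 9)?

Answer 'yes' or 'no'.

Old median = 9
Insert x = 9
New median = 9
Changed? no

Answer: no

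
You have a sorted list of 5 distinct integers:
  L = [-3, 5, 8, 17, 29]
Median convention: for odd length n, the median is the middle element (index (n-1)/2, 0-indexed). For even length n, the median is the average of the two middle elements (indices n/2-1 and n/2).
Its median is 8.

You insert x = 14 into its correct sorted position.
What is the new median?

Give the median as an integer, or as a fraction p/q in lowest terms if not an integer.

Old list (sorted, length 5): [-3, 5, 8, 17, 29]
Old median = 8
Insert x = 14
Old length odd (5). Middle was index 2 = 8.
New length even (6). New median = avg of two middle elements.
x = 14: 3 elements are < x, 2 elements are > x.
New sorted list: [-3, 5, 8, 14, 17, 29]
New median = 11

Answer: 11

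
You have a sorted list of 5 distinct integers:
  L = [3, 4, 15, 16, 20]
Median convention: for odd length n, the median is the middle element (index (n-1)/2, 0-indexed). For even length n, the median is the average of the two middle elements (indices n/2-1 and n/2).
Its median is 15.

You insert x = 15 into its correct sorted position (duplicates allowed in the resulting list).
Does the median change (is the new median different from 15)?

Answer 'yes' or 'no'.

Old median = 15
Insert x = 15
New median = 15
Changed? no

Answer: no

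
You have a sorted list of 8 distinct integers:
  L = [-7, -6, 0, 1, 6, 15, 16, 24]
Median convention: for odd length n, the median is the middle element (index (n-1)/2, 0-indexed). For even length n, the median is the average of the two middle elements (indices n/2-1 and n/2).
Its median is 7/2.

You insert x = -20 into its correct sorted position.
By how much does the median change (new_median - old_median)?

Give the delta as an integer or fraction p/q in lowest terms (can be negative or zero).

Answer: -5/2

Derivation:
Old median = 7/2
After inserting x = -20: new sorted = [-20, -7, -6, 0, 1, 6, 15, 16, 24]
New median = 1
Delta = 1 - 7/2 = -5/2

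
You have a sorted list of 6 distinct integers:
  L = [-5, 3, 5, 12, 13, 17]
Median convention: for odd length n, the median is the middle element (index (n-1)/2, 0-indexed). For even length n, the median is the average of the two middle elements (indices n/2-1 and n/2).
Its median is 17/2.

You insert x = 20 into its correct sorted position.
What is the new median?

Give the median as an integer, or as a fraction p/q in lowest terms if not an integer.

Old list (sorted, length 6): [-5, 3, 5, 12, 13, 17]
Old median = 17/2
Insert x = 20
Old length even (6). Middle pair: indices 2,3 = 5,12.
New length odd (7). New median = single middle element.
x = 20: 6 elements are < x, 0 elements are > x.
New sorted list: [-5, 3, 5, 12, 13, 17, 20]
New median = 12

Answer: 12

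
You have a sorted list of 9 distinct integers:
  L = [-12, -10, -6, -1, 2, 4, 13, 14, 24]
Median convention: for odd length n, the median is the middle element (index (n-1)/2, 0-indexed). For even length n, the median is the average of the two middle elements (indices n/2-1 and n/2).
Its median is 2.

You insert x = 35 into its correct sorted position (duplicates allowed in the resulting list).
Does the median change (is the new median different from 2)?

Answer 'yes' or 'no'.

Answer: yes

Derivation:
Old median = 2
Insert x = 35
New median = 3
Changed? yes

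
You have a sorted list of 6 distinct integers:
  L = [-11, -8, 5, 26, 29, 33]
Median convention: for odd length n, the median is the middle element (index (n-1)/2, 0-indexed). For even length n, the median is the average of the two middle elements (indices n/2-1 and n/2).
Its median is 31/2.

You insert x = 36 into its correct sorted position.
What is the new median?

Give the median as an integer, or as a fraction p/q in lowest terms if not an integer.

Old list (sorted, length 6): [-11, -8, 5, 26, 29, 33]
Old median = 31/2
Insert x = 36
Old length even (6). Middle pair: indices 2,3 = 5,26.
New length odd (7). New median = single middle element.
x = 36: 6 elements are < x, 0 elements are > x.
New sorted list: [-11, -8, 5, 26, 29, 33, 36]
New median = 26

Answer: 26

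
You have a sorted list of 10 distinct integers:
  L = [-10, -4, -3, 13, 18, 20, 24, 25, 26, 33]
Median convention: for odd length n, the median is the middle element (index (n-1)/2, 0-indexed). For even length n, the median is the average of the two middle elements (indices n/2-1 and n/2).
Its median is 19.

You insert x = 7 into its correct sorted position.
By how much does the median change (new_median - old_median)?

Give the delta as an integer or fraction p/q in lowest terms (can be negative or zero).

Answer: -1

Derivation:
Old median = 19
After inserting x = 7: new sorted = [-10, -4, -3, 7, 13, 18, 20, 24, 25, 26, 33]
New median = 18
Delta = 18 - 19 = -1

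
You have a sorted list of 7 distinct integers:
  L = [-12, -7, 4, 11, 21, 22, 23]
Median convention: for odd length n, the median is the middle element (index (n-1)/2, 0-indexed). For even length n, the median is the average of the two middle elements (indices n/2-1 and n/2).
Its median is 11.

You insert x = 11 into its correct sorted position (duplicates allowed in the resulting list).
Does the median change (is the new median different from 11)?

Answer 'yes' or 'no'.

Old median = 11
Insert x = 11
New median = 11
Changed? no

Answer: no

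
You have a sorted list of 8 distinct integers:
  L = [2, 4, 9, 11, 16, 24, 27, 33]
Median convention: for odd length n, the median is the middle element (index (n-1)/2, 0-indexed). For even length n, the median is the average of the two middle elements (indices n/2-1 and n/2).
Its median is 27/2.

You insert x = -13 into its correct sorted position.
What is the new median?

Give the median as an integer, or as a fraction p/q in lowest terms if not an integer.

Old list (sorted, length 8): [2, 4, 9, 11, 16, 24, 27, 33]
Old median = 27/2
Insert x = -13
Old length even (8). Middle pair: indices 3,4 = 11,16.
New length odd (9). New median = single middle element.
x = -13: 0 elements are < x, 8 elements are > x.
New sorted list: [-13, 2, 4, 9, 11, 16, 24, 27, 33]
New median = 11

Answer: 11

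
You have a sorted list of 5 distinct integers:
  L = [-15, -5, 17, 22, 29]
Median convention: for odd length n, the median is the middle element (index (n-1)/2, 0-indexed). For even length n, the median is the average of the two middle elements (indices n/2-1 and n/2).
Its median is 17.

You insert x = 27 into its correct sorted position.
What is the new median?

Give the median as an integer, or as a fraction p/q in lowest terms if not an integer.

Answer: 39/2

Derivation:
Old list (sorted, length 5): [-15, -5, 17, 22, 29]
Old median = 17
Insert x = 27
Old length odd (5). Middle was index 2 = 17.
New length even (6). New median = avg of two middle elements.
x = 27: 4 elements are < x, 1 elements are > x.
New sorted list: [-15, -5, 17, 22, 27, 29]
New median = 39/2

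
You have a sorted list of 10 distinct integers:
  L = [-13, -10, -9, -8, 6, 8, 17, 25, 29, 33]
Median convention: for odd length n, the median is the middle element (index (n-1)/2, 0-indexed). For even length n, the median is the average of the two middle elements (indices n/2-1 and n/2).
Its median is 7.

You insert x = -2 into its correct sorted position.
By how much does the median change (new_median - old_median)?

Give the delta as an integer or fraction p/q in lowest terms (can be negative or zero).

Answer: -1

Derivation:
Old median = 7
After inserting x = -2: new sorted = [-13, -10, -9, -8, -2, 6, 8, 17, 25, 29, 33]
New median = 6
Delta = 6 - 7 = -1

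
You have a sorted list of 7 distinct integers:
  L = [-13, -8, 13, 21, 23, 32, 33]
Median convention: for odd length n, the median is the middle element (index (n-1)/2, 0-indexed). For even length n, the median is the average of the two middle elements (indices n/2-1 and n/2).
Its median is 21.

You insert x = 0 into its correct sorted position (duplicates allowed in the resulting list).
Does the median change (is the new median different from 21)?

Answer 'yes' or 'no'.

Answer: yes

Derivation:
Old median = 21
Insert x = 0
New median = 17
Changed? yes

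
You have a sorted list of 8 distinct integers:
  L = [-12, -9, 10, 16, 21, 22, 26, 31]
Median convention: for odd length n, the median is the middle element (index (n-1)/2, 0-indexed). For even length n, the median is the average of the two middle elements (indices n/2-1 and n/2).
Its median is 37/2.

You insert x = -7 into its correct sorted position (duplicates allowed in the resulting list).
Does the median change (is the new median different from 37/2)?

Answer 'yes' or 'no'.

Answer: yes

Derivation:
Old median = 37/2
Insert x = -7
New median = 16
Changed? yes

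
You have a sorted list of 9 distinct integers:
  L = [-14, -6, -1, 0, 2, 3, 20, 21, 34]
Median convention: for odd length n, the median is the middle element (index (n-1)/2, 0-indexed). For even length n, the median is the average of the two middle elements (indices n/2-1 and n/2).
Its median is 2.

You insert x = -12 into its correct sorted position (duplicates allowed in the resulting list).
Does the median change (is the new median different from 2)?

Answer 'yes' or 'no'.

Answer: yes

Derivation:
Old median = 2
Insert x = -12
New median = 1
Changed? yes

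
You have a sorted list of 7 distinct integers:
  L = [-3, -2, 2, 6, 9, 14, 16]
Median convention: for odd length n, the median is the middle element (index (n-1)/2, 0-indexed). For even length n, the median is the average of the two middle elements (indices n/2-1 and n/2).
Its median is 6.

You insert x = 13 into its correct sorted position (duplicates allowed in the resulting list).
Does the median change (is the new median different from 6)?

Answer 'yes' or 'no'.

Old median = 6
Insert x = 13
New median = 15/2
Changed? yes

Answer: yes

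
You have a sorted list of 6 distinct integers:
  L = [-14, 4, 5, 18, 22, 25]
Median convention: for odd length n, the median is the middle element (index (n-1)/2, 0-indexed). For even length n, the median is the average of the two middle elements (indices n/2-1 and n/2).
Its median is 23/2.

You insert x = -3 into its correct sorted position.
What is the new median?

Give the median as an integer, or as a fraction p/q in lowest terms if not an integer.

Answer: 5

Derivation:
Old list (sorted, length 6): [-14, 4, 5, 18, 22, 25]
Old median = 23/2
Insert x = -3
Old length even (6). Middle pair: indices 2,3 = 5,18.
New length odd (7). New median = single middle element.
x = -3: 1 elements are < x, 5 elements are > x.
New sorted list: [-14, -3, 4, 5, 18, 22, 25]
New median = 5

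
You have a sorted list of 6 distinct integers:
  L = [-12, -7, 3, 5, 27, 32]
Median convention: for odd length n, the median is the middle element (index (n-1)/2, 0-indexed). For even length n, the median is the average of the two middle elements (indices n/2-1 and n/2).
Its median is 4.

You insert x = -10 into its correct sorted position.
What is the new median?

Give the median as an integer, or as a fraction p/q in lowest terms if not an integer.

Old list (sorted, length 6): [-12, -7, 3, 5, 27, 32]
Old median = 4
Insert x = -10
Old length even (6). Middle pair: indices 2,3 = 3,5.
New length odd (7). New median = single middle element.
x = -10: 1 elements are < x, 5 elements are > x.
New sorted list: [-12, -10, -7, 3, 5, 27, 32]
New median = 3

Answer: 3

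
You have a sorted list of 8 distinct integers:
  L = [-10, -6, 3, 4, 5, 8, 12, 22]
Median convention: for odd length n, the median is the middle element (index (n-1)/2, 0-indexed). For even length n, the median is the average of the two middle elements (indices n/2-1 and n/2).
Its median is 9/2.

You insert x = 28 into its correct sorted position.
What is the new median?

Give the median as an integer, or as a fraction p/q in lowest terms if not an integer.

Answer: 5

Derivation:
Old list (sorted, length 8): [-10, -6, 3, 4, 5, 8, 12, 22]
Old median = 9/2
Insert x = 28
Old length even (8). Middle pair: indices 3,4 = 4,5.
New length odd (9). New median = single middle element.
x = 28: 8 elements are < x, 0 elements are > x.
New sorted list: [-10, -6, 3, 4, 5, 8, 12, 22, 28]
New median = 5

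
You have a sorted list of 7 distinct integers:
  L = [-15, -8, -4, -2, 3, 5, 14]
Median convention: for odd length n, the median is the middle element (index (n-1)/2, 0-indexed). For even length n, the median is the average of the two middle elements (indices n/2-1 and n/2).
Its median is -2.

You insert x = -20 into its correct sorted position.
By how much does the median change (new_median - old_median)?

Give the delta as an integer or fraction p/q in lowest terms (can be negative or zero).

Answer: -1

Derivation:
Old median = -2
After inserting x = -20: new sorted = [-20, -15, -8, -4, -2, 3, 5, 14]
New median = -3
Delta = -3 - -2 = -1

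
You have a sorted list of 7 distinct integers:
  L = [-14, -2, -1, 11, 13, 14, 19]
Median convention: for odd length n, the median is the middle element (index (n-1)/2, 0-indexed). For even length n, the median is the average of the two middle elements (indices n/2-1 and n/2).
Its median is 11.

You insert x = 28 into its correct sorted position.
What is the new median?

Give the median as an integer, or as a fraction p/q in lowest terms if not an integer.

Answer: 12

Derivation:
Old list (sorted, length 7): [-14, -2, -1, 11, 13, 14, 19]
Old median = 11
Insert x = 28
Old length odd (7). Middle was index 3 = 11.
New length even (8). New median = avg of two middle elements.
x = 28: 7 elements are < x, 0 elements are > x.
New sorted list: [-14, -2, -1, 11, 13, 14, 19, 28]
New median = 12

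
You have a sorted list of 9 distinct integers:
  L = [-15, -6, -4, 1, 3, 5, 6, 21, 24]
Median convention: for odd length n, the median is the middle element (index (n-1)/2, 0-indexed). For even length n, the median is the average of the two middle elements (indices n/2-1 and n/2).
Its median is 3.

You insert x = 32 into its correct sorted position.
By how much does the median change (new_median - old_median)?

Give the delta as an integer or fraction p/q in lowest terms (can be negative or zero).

Answer: 1

Derivation:
Old median = 3
After inserting x = 32: new sorted = [-15, -6, -4, 1, 3, 5, 6, 21, 24, 32]
New median = 4
Delta = 4 - 3 = 1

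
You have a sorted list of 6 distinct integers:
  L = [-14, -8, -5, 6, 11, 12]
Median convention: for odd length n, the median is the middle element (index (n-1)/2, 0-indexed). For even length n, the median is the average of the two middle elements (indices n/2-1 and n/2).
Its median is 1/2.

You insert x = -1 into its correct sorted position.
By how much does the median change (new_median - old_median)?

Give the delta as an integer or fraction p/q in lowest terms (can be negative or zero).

Old median = 1/2
After inserting x = -1: new sorted = [-14, -8, -5, -1, 6, 11, 12]
New median = -1
Delta = -1 - 1/2 = -3/2

Answer: -3/2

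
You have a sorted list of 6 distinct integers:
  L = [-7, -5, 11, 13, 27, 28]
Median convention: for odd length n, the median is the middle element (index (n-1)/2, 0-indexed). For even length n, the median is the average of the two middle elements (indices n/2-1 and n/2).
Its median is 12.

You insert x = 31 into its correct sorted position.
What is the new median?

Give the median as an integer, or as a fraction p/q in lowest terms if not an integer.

Old list (sorted, length 6): [-7, -5, 11, 13, 27, 28]
Old median = 12
Insert x = 31
Old length even (6). Middle pair: indices 2,3 = 11,13.
New length odd (7). New median = single middle element.
x = 31: 6 elements are < x, 0 elements are > x.
New sorted list: [-7, -5, 11, 13, 27, 28, 31]
New median = 13

Answer: 13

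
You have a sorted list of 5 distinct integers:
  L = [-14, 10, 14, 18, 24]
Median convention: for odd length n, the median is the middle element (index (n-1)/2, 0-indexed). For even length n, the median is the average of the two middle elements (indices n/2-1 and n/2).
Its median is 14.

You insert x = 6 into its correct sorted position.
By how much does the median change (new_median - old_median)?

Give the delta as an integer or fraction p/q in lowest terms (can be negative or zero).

Answer: -2

Derivation:
Old median = 14
After inserting x = 6: new sorted = [-14, 6, 10, 14, 18, 24]
New median = 12
Delta = 12 - 14 = -2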